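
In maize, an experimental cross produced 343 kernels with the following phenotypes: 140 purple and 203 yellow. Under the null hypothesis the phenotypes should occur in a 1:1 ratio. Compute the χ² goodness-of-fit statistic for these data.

11.571

Expected counts for N = 343 under a 1:1 ratio (total parts = 2):
  purple: 343 × 1/2 = 171.5
  yellow: 343 × 1/2 = 171.5
χ² = Σ (O − E)² / E
  purple: (140 − 171.5)² / 171.5 = 5.7857
  yellow: (203 − 171.5)² / 171.5 = 5.7857
χ² = 5.7857 + 5.7857 = 11.5714 ≈ 11.571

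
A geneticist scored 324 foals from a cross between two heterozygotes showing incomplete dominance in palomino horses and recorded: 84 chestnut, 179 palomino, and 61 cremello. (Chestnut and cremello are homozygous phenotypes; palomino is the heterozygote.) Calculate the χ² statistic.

6.833

With incomplete dominance, a heterozygote × heterozygote cross gives a 1:2:1 phenotypic ratio.
The 1:2:1 ratio has 4 parts, so with N = 324 the expected counts are:
  chestnut: 324 × 1/4 = 81
  palomino: 324 × 2/4 = 162
  cremello: 324 × 1/4 = 81
χ² = Σ (O − E)² / E
  chestnut: (84 − 81)² / 81 = 0.1111
  palomino: (179 − 162)² / 162 = 1.7840
  cremello: (61 − 81)² / 81 = 4.9383
χ² = 0.1111 + 1.7840 + 4.9383 = 6.8334 ≈ 6.833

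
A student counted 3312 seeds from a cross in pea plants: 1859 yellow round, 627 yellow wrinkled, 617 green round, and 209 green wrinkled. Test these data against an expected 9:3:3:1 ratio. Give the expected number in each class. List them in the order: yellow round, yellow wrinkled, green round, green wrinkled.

The 9:3:3:1 ratio has 16 parts, so with N = 3312 the expected counts are:
  yellow round: 3312 × 9/16 = 1863
  yellow wrinkled: 3312 × 3/16 = 621
  green round: 3312 × 3/16 = 621
  green wrinkled: 3312 × 1/16 = 207

1863, 621, 621, 207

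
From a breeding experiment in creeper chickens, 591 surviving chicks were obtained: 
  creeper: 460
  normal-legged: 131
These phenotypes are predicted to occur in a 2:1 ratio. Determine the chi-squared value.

33.168

Under the 2:1 hypothesis (Σ ratio = 3, N = 591):
  creeper: 591 × 2/3 = 394
  normal-legged: 591 × 1/3 = 197
χ² = Σ (O − E)² / E
  creeper: (460 − 394)² / 394 = 11.0558
  normal-legged: (131 − 197)² / 197 = 22.1117
χ² = 11.0558 + 22.1117 = 33.1675 ≈ 33.168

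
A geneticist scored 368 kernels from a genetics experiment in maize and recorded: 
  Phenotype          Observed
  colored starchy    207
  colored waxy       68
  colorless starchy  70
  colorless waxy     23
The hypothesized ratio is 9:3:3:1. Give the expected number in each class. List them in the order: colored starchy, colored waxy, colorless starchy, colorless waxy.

Total ratio parts = 16. Expected numbers out of 368:
  colored starchy: 368 × 9/16 = 207
  colored waxy: 368 × 3/16 = 69
  colorless starchy: 368 × 3/16 = 69
  colorless waxy: 368 × 1/16 = 23

207, 69, 69, 23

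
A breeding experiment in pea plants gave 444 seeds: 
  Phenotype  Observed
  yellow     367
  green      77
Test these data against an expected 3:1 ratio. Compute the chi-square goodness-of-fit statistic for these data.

Total ratio parts = 4. Expected numbers out of 444:
  yellow: 444 × 3/4 = 333
  green: 444 × 1/4 = 111
χ² = Σ (O − E)² / E
  yellow: (367 − 333)² / 333 = 3.4715
  green: (77 − 111)² / 111 = 10.4144
χ² = 3.4715 + 10.4144 = 13.8859 ≈ 13.886

13.886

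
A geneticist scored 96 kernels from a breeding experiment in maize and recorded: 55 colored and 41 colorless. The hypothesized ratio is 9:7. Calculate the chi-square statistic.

0.042

Under the 9:7 hypothesis (Σ ratio = 16, N = 96):
  colored: 96 × 9/16 = 54
  colorless: 96 × 7/16 = 42
χ² = Σ (O − E)² / E
  colored: (55 − 54)² / 54 = 0.0185
  colorless: (41 − 42)² / 42 = 0.0238
χ² = 0.0185 + 0.0238 = 0.0423 ≈ 0.042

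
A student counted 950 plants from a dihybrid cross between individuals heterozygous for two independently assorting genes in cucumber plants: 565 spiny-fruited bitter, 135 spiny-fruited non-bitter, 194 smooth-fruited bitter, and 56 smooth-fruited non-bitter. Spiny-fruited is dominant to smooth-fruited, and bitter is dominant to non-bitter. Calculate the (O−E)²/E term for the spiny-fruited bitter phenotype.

1.755

A dihybrid F₂ with independent assortment and complete dominance at both loci gives a 9:3:3:1 phenotypic ratio.
Under the 9:3:3:1 hypothesis (Σ ratio = 16, N = 950):
  spiny-fruited bitter: 950 × 9/16 = 534.375
  spiny-fruited non-bitter: 950 × 3/16 = 178.125
  smooth-fruited bitter: 950 × 3/16 = 178.125
  smooth-fruited non-bitter: 950 × 1/16 = 59.375
Contribution of spiny-fruited bitter: (565 − 534.375)² / 534.375 = 1.7551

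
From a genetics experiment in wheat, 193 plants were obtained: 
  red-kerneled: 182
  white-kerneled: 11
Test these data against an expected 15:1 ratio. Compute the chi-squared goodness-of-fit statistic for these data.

0.100

Expected counts for N = 193 under a 15:1 ratio (total parts = 16):
  red-kerneled: 193 × 15/16 = 180.9375
  white-kerneled: 193 × 1/16 = 12.0625
χ² = Σ (O − E)² / E
  red-kerneled: (182 − 180.9375)² / 180.9375 = 0.0062
  white-kerneled: (11 − 12.0625)² / 12.0625 = 0.0936
χ² = 0.0062 + 0.0936 = 0.0998 ≈ 0.100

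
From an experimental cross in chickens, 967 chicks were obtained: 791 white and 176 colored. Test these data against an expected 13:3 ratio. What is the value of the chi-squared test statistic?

Under the 13:3 hypothesis (Σ ratio = 16, N = 967):
  white: 967 × 13/16 = 785.6875
  colored: 967 × 3/16 = 181.3125
χ² = Σ (O − E)² / E
  white: (791 − 785.6875)² / 785.6875 = 0.0359
  colored: (176 − 181.3125)² / 181.3125 = 0.1557
χ² = 0.0359 + 0.1557 = 0.1916 ≈ 0.192

0.192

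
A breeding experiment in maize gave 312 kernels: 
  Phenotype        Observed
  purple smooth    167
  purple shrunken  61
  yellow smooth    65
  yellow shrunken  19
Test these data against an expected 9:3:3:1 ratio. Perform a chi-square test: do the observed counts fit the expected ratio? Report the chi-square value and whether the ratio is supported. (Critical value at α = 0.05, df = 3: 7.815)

The 9:3:3:1 ratio has 16 parts, so with N = 312 the expected counts are:
  purple smooth: 312 × 9/16 = 175.5
  purple shrunken: 312 × 3/16 = 58.5
  yellow smooth: 312 × 3/16 = 58.5
  yellow shrunken: 312 × 1/16 = 19.5
χ² = Σ (O − E)² / E
  purple smooth: (167 − 175.5)² / 175.5 = 0.4117
  purple shrunken: (61 − 58.5)² / 58.5 = 0.1068
  yellow smooth: (65 − 58.5)² / 58.5 = 0.7222
  yellow shrunken: (19 − 19.5)² / 19.5 = 0.0128
χ² = 0.4117 + 0.1068 + 0.7222 + 0.0128 = 1.2535 ≈ 1.254
Degrees of freedom = 4 − 1 = 3; critical value at α = 0.05 is 7.815.
Since 1.254 < 7.815, we fail to reject the null hypothesis — the data are consistent with the 9:3:3:1 ratio.

1.254; consistent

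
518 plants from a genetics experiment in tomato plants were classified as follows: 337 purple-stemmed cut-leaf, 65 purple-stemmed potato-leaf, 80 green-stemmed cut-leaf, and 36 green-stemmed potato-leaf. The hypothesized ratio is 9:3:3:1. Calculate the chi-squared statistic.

Total ratio parts = 16. Expected numbers out of 518:
  purple-stemmed cut-leaf: 518 × 9/16 = 291.375
  purple-stemmed potato-leaf: 518 × 3/16 = 97.125
  green-stemmed cut-leaf: 518 × 3/16 = 97.125
  green-stemmed potato-leaf: 518 × 1/16 = 32.375
χ² = Σ (O − E)² / E
  purple-stemmed cut-leaf: (337 − 291.375)² / 291.375 = 7.1442
  purple-stemmed potato-leaf: (65 − 97.125)² / 97.125 = 10.6256
  green-stemmed cut-leaf: (80 − 97.125)² / 97.125 = 3.0195
  green-stemmed potato-leaf: (36 − 32.375)² / 32.375 = 0.4059
χ² = 7.1442 + 10.6256 + 3.0195 + 0.4059 = 21.1952 ≈ 21.195

21.195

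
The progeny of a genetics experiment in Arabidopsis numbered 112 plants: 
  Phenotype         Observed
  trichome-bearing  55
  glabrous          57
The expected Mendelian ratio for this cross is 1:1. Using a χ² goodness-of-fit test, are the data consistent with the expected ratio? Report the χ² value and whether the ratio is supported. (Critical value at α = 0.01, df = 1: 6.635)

Total ratio parts = 2. Expected numbers out of 112:
  trichome-bearing: 112 × 1/2 = 56
  glabrous: 112 × 1/2 = 56
χ² = Σ (O − E)² / E
  trichome-bearing: (55 − 56)² / 56 = 0.0179
  glabrous: (57 − 56)² / 56 = 0.0179
χ² = 0.0179 + 0.0179 = 0.0358 ≈ 0.036
Degrees of freedom = 2 − 1 = 1; critical value at α = 0.01 is 6.635.
Since 0.036 < 6.635, we fail to reject the null hypothesis — the data are consistent with the 1:1 ratio.

0.036; consistent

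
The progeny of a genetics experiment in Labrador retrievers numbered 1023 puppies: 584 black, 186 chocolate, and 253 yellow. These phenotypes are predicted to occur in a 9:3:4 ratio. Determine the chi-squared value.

0.333

Under the 9:3:4 hypothesis (Σ ratio = 16, N = 1023):
  black: 1023 × 9/16 = 575.4375
  chocolate: 1023 × 3/16 = 191.8125
  yellow: 1023 × 4/16 = 255.75
χ² = Σ (O − E)² / E
  black: (584 − 575.4375)² / 575.4375 = 0.1274
  chocolate: (186 − 191.8125)² / 191.8125 = 0.1761
  yellow: (253 − 255.75)² / 255.75 = 0.0296
χ² = 0.1274 + 0.1761 + 0.0296 = 0.3331 ≈ 0.333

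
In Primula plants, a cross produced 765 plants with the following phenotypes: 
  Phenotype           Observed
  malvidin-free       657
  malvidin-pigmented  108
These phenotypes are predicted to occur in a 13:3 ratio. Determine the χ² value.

Expected counts for N = 765 under a 13:3 ratio (total parts = 16):
  malvidin-free: 765 × 13/16 = 621.5625
  malvidin-pigmented: 765 × 3/16 = 143.4375
χ² = Σ (O − E)² / E
  malvidin-free: (657 − 621.5625)² / 621.5625 = 2.0204
  malvidin-pigmented: (108 − 143.4375)² / 143.4375 = 8.7551
χ² = 2.0204 + 8.7551 = 10.7755 ≈ 10.776

10.776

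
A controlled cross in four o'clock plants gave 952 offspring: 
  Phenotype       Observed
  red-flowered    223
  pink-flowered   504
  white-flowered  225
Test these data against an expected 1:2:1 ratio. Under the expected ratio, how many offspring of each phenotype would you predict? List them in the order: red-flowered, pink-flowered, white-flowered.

238, 476, 238

Expected counts for N = 952 under a 1:2:1 ratio (total parts = 4):
  red-flowered: 952 × 1/4 = 238
  pink-flowered: 952 × 2/4 = 476
  white-flowered: 952 × 1/4 = 238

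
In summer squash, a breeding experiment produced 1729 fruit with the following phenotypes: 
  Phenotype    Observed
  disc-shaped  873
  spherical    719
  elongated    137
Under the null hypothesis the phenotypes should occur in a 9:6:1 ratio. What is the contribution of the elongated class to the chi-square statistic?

Under the 9:6:1 hypothesis (Σ ratio = 16, N = 1729):
  disc-shaped: 1729 × 9/16 = 972.5625
  spherical: 1729 × 6/16 = 648.375
  elongated: 1729 × 1/16 = 108.0625
Contribution of elongated: (137 − 108.0625)² / 108.0625 = 7.7490

7.749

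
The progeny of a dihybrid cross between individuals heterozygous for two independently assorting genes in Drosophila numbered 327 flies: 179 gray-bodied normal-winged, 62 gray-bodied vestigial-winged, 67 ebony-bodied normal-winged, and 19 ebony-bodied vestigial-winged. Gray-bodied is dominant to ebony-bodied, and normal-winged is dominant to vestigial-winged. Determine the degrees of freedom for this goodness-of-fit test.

A dihybrid F₂ with independent assortment and complete dominance at both loci gives a 9:3:3:1 phenotypic ratio.
A goodness-of-fit test with 4 phenotype classes has df = 4 − 1 = 3.

3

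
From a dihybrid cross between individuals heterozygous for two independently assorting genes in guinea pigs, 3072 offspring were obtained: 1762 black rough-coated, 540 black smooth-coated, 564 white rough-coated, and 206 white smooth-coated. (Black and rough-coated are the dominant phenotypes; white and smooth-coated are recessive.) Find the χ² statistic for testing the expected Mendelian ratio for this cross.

4.190

A dihybrid F₂ with independent assortment and complete dominance at both loci gives a 9:3:3:1 phenotypic ratio.
The 9:3:3:1 ratio has 16 parts, so with N = 3072 the expected counts are:
  black rough-coated: 3072 × 9/16 = 1728
  black smooth-coated: 3072 × 3/16 = 576
  white rough-coated: 3072 × 3/16 = 576
  white smooth-coated: 3072 × 1/16 = 192
χ² = Σ (O − E)² / E
  black rough-coated: (1762 − 1728)² / 1728 = 0.6690
  black smooth-coated: (540 − 576)² / 576 = 2.2500
  white rough-coated: (564 − 576)² / 576 = 0.2500
  white smooth-coated: (206 − 192)² / 192 = 1.0208
χ² = 0.6690 + 2.2500 + 0.2500 + 1.0208 = 4.1898 ≈ 4.190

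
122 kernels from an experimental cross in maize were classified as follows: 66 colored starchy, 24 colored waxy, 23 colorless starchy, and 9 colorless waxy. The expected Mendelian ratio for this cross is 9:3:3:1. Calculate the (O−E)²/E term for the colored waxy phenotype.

0.055

The 9:3:3:1 ratio has 16 parts, so with N = 122 the expected counts are:
  colored starchy: 122 × 9/16 = 68.625
  colored waxy: 122 × 3/16 = 22.875
  colorless starchy: 122 × 3/16 = 22.875
  colorless waxy: 122 × 1/16 = 7.625
Contribution of colored waxy: (24 − 22.875)² / 22.875 = 0.0553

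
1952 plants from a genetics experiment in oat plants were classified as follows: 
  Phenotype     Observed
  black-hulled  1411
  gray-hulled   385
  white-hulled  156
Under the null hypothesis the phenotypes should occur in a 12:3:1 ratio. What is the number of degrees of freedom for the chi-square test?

A goodness-of-fit test with 3 phenotype classes has df = 3 − 1 = 2.

2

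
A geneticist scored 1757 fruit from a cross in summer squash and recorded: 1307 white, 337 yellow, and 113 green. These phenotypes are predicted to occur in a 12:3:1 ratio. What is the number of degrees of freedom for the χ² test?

A goodness-of-fit test with 3 phenotype classes has df = 3 − 1 = 2.

2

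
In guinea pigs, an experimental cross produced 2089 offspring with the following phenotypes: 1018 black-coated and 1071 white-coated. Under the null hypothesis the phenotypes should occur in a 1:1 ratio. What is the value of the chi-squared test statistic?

Total ratio parts = 2. Expected numbers out of 2089:
  black-coated: 2089 × 1/2 = 1044.5
  white-coated: 2089 × 1/2 = 1044.5
χ² = Σ (O − E)² / E
  black-coated: (1018 − 1044.5)² / 1044.5 = 0.6723
  white-coated: (1071 − 1044.5)² / 1044.5 = 0.6723
χ² = 0.6723 + 0.6723 = 1.3446 ≈ 1.345

1.345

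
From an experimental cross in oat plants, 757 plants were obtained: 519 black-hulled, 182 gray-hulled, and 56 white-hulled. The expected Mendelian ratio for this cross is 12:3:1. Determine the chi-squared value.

Total ratio parts = 16. Expected numbers out of 757:
  black-hulled: 757 × 12/16 = 567.75
  gray-hulled: 757 × 3/16 = 141.9375
  white-hulled: 757 × 1/16 = 47.3125
χ² = Σ (O − E)² / E
  black-hulled: (519 − 567.75)² / 567.75 = 4.1859
  gray-hulled: (182 − 141.9375)² / 141.9375 = 11.3078
  white-hulled: (56 − 47.3125)² / 47.3125 = 1.5952
χ² = 4.1859 + 11.3078 + 1.5952 = 17.0889 ≈ 17.089

17.089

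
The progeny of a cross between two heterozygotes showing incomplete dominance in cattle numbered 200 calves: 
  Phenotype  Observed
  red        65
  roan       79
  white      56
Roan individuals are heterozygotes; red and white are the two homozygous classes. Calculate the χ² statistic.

9.630

With incomplete dominance, a heterozygote × heterozygote cross gives a 1:2:1 phenotypic ratio.
Under the 1:2:1 hypothesis (Σ ratio = 4, N = 200):
  red: 200 × 1/4 = 50
  roan: 200 × 2/4 = 100
  white: 200 × 1/4 = 50
χ² = Σ (O − E)² / E
  red: (65 − 50)² / 50 = 4.5000
  roan: (79 − 100)² / 100 = 4.4100
  white: (56 − 50)² / 50 = 0.7200
χ² = 4.5000 + 4.4100 + 0.7200 = 9.630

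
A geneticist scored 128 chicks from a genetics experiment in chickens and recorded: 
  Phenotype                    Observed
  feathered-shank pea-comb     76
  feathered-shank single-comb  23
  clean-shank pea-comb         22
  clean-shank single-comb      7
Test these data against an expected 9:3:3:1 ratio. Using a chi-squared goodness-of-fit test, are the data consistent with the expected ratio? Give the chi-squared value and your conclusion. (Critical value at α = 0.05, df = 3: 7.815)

Expected counts for N = 128 under a 9:3:3:1 ratio (total parts = 16):
  feathered-shank pea-comb: 128 × 9/16 = 72
  feathered-shank single-comb: 128 × 3/16 = 24
  clean-shank pea-comb: 128 × 3/16 = 24
  clean-shank single-comb: 128 × 1/16 = 8
χ² = Σ (O − E)² / E
  feathered-shank pea-comb: (76 − 72)² / 72 = 0.2222
  feathered-shank single-comb: (23 − 24)² / 24 = 0.0417
  clean-shank pea-comb: (22 − 24)² / 24 = 0.1667
  clean-shank single-comb: (7 − 8)² / 8 = 0.1250
χ² = 0.2222 + 0.0417 + 0.1667 + 0.1250 = 0.5556 ≈ 0.556
Degrees of freedom = 4 − 1 = 3; critical value at α = 0.05 is 7.815.
Since 0.556 < 7.815, we fail to reject the null hypothesis — the data are consistent with the 9:3:3:1 ratio.

0.556; consistent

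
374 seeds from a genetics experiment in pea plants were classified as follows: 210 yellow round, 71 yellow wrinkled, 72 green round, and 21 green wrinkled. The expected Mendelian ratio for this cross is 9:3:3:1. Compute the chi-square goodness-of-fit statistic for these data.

0.303

Total ratio parts = 16. Expected numbers out of 374:
  yellow round: 374 × 9/16 = 210.375
  yellow wrinkled: 374 × 3/16 = 70.125
  green round: 374 × 3/16 = 70.125
  green wrinkled: 374 × 1/16 = 23.375
χ² = Σ (O − E)² / E
  yellow round: (210 − 210.375)² / 210.375 = 0.0007
  yellow wrinkled: (71 − 70.125)² / 70.125 = 0.0109
  green round: (72 − 70.125)² / 70.125 = 0.0501
  green wrinkled: (21 − 23.375)² / 23.375 = 0.2413
χ² = 0.0007 + 0.0109 + 0.0501 + 0.2413 = 0.303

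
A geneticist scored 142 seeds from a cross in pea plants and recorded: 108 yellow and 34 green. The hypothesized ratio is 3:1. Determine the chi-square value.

Expected counts for N = 142 under a 3:1 ratio (total parts = 4):
  yellow: 142 × 3/4 = 106.5
  green: 142 × 1/4 = 35.5
χ² = Σ (O − E)² / E
  yellow: (108 − 106.5)² / 106.5 = 0.0211
  green: (34 − 35.5)² / 35.5 = 0.0634
χ² = 0.0211 + 0.0634 = 0.0845 ≈ 0.085

0.085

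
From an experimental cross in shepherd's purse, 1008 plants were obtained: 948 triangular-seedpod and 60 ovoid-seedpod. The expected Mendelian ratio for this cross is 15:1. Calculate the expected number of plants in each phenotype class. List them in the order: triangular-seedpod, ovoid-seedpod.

Under the 15:1 hypothesis (Σ ratio = 16, N = 1008):
  triangular-seedpod: 1008 × 15/16 = 945
  ovoid-seedpod: 1008 × 1/16 = 63

945, 63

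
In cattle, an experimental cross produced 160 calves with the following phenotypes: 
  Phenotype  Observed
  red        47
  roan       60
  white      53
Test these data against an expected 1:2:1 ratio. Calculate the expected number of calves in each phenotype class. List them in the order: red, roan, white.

40, 80, 40

Expected counts for N = 160 under a 1:2:1 ratio (total parts = 4):
  red: 160 × 1/4 = 40
  roan: 160 × 2/4 = 80
  white: 160 × 1/4 = 40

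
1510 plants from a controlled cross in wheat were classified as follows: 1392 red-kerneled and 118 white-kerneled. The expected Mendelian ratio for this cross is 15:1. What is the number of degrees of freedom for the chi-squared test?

1

A goodness-of-fit test with 2 phenotype classes has df = 2 − 1 = 1.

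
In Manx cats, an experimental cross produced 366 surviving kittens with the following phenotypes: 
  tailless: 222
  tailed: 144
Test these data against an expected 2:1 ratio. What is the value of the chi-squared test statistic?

5.951

Total ratio parts = 3. Expected numbers out of 366:
  tailless: 366 × 2/3 = 244
  tailed: 366 × 1/3 = 122
χ² = Σ (O − E)² / E
  tailless: (222 − 244)² / 244 = 1.9836
  tailed: (144 − 122)² / 122 = 3.9672
χ² = 1.9836 + 3.9672 = 5.9508 ≈ 5.951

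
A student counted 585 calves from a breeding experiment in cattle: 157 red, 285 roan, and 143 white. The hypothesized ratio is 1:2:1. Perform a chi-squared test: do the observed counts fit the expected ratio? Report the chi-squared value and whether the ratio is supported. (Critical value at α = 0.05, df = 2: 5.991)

1.055; consistent

The 1:2:1 ratio has 4 parts, so with N = 585 the expected counts are:
  red: 585 × 1/4 = 146.25
  roan: 585 × 2/4 = 292.5
  white: 585 × 1/4 = 146.25
χ² = Σ (O − E)² / E
  red: (157 − 146.25)² / 146.25 = 0.7902
  roan: (285 − 292.5)² / 292.5 = 0.1923
  white: (143 − 146.25)² / 146.25 = 0.0722
χ² = 0.7902 + 0.1923 + 0.0722 = 1.0547 ≈ 1.055
Degrees of freedom = 3 − 1 = 2; critical value at α = 0.05 is 5.991.
Since 1.055 < 5.991, we fail to reject the null hypothesis — the data are consistent with the 1:2:1 ratio.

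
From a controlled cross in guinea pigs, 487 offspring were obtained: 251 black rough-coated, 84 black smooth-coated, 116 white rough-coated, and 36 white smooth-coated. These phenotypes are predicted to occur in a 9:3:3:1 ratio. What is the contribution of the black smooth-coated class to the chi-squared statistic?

Under the 9:3:3:1 hypothesis (Σ ratio = 16, N = 487):
  black rough-coated: 487 × 9/16 = 273.9375
  black smooth-coated: 487 × 3/16 = 91.3125
  white rough-coated: 487 × 3/16 = 91.3125
  white smooth-coated: 487 × 1/16 = 30.4375
Contribution of black smooth-coated: (84 − 91.3125)² / 91.3125 = 0.5856

0.586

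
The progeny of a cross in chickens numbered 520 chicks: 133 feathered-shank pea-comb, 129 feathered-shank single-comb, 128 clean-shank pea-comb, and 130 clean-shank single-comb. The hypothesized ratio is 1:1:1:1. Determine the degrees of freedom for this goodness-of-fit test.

A goodness-of-fit test with 4 phenotype classes has df = 4 − 1 = 3.

3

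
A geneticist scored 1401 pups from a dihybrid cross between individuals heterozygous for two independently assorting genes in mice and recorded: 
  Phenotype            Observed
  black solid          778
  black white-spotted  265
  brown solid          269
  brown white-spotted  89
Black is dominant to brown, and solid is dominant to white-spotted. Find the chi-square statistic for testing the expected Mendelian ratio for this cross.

A dihybrid F₂ with independent assortment and complete dominance at both loci gives a 9:3:3:1 phenotypic ratio.
The 9:3:3:1 ratio has 16 parts, so with N = 1401 the expected counts are:
  black solid: 1401 × 9/16 = 788.0625
  black white-spotted: 1401 × 3/16 = 262.6875
  brown solid: 1401 × 3/16 = 262.6875
  brown white-spotted: 1401 × 1/16 = 87.5625
χ² = Σ (O − E)² / E
  black solid: (778 − 788.0625)² / 788.0625 = 0.1285
  black white-spotted: (265 − 262.6875)² / 262.6875 = 0.0204
  brown solid: (269 − 262.6875)² / 262.6875 = 0.1517
  brown white-spotted: (89 − 87.5625)² / 87.5625 = 0.0236
χ² = 0.1285 + 0.0204 + 0.1517 + 0.0236 = 0.3242 ≈ 0.324

0.324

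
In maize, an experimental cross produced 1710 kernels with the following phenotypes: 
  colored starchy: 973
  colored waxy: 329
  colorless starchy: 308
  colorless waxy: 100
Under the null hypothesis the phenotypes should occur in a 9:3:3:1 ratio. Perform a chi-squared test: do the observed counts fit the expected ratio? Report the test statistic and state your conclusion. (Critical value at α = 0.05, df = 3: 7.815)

Total ratio parts = 16. Expected numbers out of 1710:
  colored starchy: 1710 × 9/16 = 961.875
  colored waxy: 1710 × 3/16 = 320.625
  colorless starchy: 1710 × 3/16 = 320.625
  colorless waxy: 1710 × 1/16 = 106.875
χ² = Σ (O − E)² / E
  colored starchy: (973 − 961.875)² / 961.875 = 0.1287
  colored waxy: (329 − 320.625)² / 320.625 = 0.2188
  colorless starchy: (308 − 320.625)² / 320.625 = 0.4971
  colorless waxy: (100 − 106.875)² / 106.875 = 0.4423
χ² = 0.1287 + 0.2188 + 0.4971 + 0.4423 = 1.2869 ≈ 1.287
Degrees of freedom = 4 − 1 = 3; critical value at α = 0.05 is 7.815.
Since 1.287 < 7.815, we fail to reject the null hypothesis — the data are consistent with the 9:3:3:1 ratio.

1.287; consistent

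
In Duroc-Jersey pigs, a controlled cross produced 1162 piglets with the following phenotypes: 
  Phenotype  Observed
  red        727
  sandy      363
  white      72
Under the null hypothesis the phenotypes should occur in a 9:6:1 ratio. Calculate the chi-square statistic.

Total ratio parts = 16. Expected numbers out of 1162:
  red: 1162 × 9/16 = 653.625
  sandy: 1162 × 6/16 = 435.75
  white: 1162 × 1/16 = 72.625
χ² = Σ (O − E)² / E
  red: (727 − 653.625)² / 653.625 = 8.2370
  sandy: (363 − 435.75)² / 435.75 = 12.1459
  white: (72 − 72.625)² / 72.625 = 0.0054
χ² = 8.2370 + 12.1459 + 0.0054 = 20.3883 ≈ 20.388

20.388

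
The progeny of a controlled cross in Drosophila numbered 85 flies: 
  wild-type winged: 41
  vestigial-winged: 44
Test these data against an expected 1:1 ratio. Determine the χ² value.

Under the 1:1 hypothesis (Σ ratio = 2, N = 85):
  wild-type winged: 85 × 1/2 = 42.5
  vestigial-winged: 85 × 1/2 = 42.5
χ² = Σ (O − E)² / E
  wild-type winged: (41 − 42.5)² / 42.5 = 0.0529
  vestigial-winged: (44 − 42.5)² / 42.5 = 0.0529
χ² = 0.0529 + 0.0529 = 0.1058 ≈ 0.106

0.106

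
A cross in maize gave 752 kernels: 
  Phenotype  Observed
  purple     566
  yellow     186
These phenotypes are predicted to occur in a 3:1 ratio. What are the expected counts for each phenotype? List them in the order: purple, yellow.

564, 188

Expected counts for N = 752 under a 3:1 ratio (total parts = 4):
  purple: 752 × 3/4 = 564
  yellow: 752 × 1/4 = 188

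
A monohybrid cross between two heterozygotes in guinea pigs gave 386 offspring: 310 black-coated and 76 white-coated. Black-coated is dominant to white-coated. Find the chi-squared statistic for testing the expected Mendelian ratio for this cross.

5.807

For a monohybrid cross between heterozygotes with complete dominance, the expected phenotypic ratio is 3:1.
Expected counts for N = 386 under a 3:1 ratio (total parts = 4):
  black-coated: 386 × 3/4 = 289.5
  white-coated: 386 × 1/4 = 96.5
χ² = Σ (O − E)² / E
  black-coated: (310 − 289.5)² / 289.5 = 1.4516
  white-coated: (76 − 96.5)² / 96.5 = 4.3549
χ² = 1.4516 + 4.3549 = 5.8065 ≈ 5.807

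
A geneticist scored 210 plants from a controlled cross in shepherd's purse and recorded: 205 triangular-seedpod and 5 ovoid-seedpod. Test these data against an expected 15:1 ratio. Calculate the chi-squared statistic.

Under the 15:1 hypothesis (Σ ratio = 16, N = 210):
  triangular-seedpod: 210 × 15/16 = 196.875
  ovoid-seedpod: 210 × 1/16 = 13.125
χ² = Σ (O − E)² / E
  triangular-seedpod: (205 − 196.875)² / 196.875 = 0.3353
  ovoid-seedpod: (5 − 13.125)² / 13.125 = 5.0298
χ² = 0.3353 + 5.0298 = 5.3651 ≈ 5.365

5.365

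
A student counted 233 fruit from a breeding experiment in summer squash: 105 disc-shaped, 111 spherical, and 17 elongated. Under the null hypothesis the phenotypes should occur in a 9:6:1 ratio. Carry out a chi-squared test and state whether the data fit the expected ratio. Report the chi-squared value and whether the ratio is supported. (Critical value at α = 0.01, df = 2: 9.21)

11.979; not consistent

Under the 9:6:1 hypothesis (Σ ratio = 16, N = 233):
  disc-shaped: 233 × 9/16 = 131.0625
  spherical: 233 × 6/16 = 87.375
  elongated: 233 × 1/16 = 14.5625
χ² = Σ (O − E)² / E
  disc-shaped: (105 − 131.0625)² / 131.0625 = 5.1827
  spherical: (111 − 87.375)² / 87.375 = 6.3879
  elongated: (17 − 14.5625)² / 14.5625 = 0.4080
χ² = 5.1827 + 6.3879 + 0.4080 = 11.9786 ≈ 11.979
Degrees of freedom = 3 − 1 = 2; critical value at α = 0.01 is 9.21.
Since 11.979 > 9.21, we reject the null hypothesis — the data do not fit the 9:6:1 ratio.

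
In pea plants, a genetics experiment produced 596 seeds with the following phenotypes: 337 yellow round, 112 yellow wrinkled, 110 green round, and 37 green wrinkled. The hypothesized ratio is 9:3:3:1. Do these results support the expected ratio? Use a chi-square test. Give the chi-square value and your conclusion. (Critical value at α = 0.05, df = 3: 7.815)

0.039; consistent

Expected counts for N = 596 under a 9:3:3:1 ratio (total parts = 16):
  yellow round: 596 × 9/16 = 335.25
  yellow wrinkled: 596 × 3/16 = 111.75
  green round: 596 × 3/16 = 111.75
  green wrinkled: 596 × 1/16 = 37.25
χ² = Σ (O − E)² / E
  yellow round: (337 − 335.25)² / 335.25 = 0.0091
  yellow wrinkled: (112 − 111.75)² / 111.75 = 0.0006
  green round: (110 − 111.75)² / 111.75 = 0.0274
  green wrinkled: (37 − 37.25)² / 37.25 = 0.0017
χ² = 0.0091 + 0.0006 + 0.0274 + 0.0017 = 0.0388 ≈ 0.039
Degrees of freedom = 4 − 1 = 3; critical value at α = 0.05 is 7.815.
Since 0.039 < 7.815, we fail to reject the null hypothesis — the data are consistent with the 9:3:3:1 ratio.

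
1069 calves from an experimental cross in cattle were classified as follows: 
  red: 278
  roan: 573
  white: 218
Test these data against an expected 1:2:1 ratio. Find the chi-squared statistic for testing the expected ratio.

The 1:2:1 ratio has 4 parts, so with N = 1069 the expected counts are:
  red: 1069 × 1/4 = 267.25
  roan: 1069 × 2/4 = 534.5
  white: 1069 × 1/4 = 267.25
χ² = Σ (O − E)² / E
  red: (278 − 267.25)² / 267.25 = 0.4324
  roan: (573 − 534.5)² / 534.5 = 2.7732
  white: (218 − 267.25)² / 267.25 = 9.0760
χ² = 0.4324 + 2.7732 + 9.0760 = 12.2816 ≈ 12.282

12.282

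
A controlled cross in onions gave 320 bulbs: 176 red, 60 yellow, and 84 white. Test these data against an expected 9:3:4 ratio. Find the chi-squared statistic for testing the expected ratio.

0.289

Under the 9:3:4 hypothesis (Σ ratio = 16, N = 320):
  red: 320 × 9/16 = 180
  yellow: 320 × 3/16 = 60
  white: 320 × 4/16 = 80
χ² = Σ (O − E)² / E
  red: (176 − 180)² / 180 = 0.0889
  yellow: (60 − 60)² / 60 = 0.0000
  white: (84 − 80)² / 80 = 0.2000
χ² = 0.0889 + 0.0000 + 0.2000 = 0.2889 ≈ 0.289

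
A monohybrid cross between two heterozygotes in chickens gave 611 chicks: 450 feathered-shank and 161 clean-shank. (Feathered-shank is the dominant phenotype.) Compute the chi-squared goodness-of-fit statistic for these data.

For a monohybrid cross between heterozygotes with complete dominance, the expected phenotypic ratio is 3:1.
Expected counts for N = 611 under a 3:1 ratio (total parts = 4):
  feathered-shank: 611 × 3/4 = 458.25
  clean-shank: 611 × 1/4 = 152.75
χ² = Σ (O − E)² / E
  feathered-shank: (450 − 458.25)² / 458.25 = 0.1485
  clean-shank: (161 − 152.75)² / 152.75 = 0.4456
χ² = 0.1485 + 0.4456 = 0.5941 ≈ 0.594

0.594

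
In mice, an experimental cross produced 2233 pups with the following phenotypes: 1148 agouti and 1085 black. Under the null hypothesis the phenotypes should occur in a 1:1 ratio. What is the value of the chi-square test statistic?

1.777

Total ratio parts = 2. Expected numbers out of 2233:
  agouti: 2233 × 1/2 = 1116.5
  black: 2233 × 1/2 = 1116.5
χ² = Σ (O − E)² / E
  agouti: (1148 − 1116.5)² / 1116.5 = 0.8887
  black: (1085 − 1116.5)² / 1116.5 = 0.8887
χ² = 0.8887 + 0.8887 = 1.7774 ≈ 1.777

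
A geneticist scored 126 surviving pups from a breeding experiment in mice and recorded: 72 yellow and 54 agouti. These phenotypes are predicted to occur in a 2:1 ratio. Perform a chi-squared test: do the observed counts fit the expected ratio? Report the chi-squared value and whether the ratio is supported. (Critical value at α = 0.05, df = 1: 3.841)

5.143; not consistent

Total ratio parts = 3. Expected numbers out of 126:
  yellow: 126 × 2/3 = 84
  agouti: 126 × 1/3 = 42
χ² = Σ (O − E)² / E
  yellow: (72 − 84)² / 84 = 1.7143
  agouti: (54 − 42)² / 42 = 3.4286
χ² = 1.7143 + 3.4286 = 5.1429 ≈ 5.143
Degrees of freedom = 2 − 1 = 1; critical value at α = 0.05 is 3.841.
Since 5.143 > 3.841, we reject the null hypothesis — the data do not fit the 2:1 ratio.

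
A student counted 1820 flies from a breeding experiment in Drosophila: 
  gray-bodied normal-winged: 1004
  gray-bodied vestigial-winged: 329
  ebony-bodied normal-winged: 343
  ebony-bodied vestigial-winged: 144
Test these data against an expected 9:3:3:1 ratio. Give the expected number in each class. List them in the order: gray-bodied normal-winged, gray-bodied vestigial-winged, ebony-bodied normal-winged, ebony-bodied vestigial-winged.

1023.75, 341.25, 341.25, 113.75

The 9:3:3:1 ratio has 16 parts, so with N = 1820 the expected counts are:
  gray-bodied normal-winged: 1820 × 9/16 = 1023.75
  gray-bodied vestigial-winged: 1820 × 3/16 = 341.25
  ebony-bodied normal-winged: 1820 × 3/16 = 341.25
  ebony-bodied vestigial-winged: 1820 × 1/16 = 113.75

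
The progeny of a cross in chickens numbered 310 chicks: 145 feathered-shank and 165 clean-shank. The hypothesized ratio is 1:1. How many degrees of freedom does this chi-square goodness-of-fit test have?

A goodness-of-fit test with 2 phenotype classes has df = 2 − 1 = 1.

1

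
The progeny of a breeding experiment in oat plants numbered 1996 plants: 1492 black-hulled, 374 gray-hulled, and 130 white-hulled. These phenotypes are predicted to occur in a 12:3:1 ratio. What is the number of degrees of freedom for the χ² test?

A goodness-of-fit test with 3 phenotype classes has df = 3 − 1 = 2.

2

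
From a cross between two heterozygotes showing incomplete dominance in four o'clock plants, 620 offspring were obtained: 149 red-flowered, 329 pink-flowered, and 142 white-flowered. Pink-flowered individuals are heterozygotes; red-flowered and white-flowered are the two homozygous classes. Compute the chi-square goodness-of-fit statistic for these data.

2.487

With incomplete dominance, a heterozygote × heterozygote cross gives a 1:2:1 phenotypic ratio.
Under the 1:2:1 hypothesis (Σ ratio = 4, N = 620):
  red-flowered: 620 × 1/4 = 155
  pink-flowered: 620 × 2/4 = 310
  white-flowered: 620 × 1/4 = 155
χ² = Σ (O − E)² / E
  red-flowered: (149 − 155)² / 155 = 0.2323
  pink-flowered: (329 − 310)² / 310 = 1.1645
  white-flowered: (142 − 155)² / 155 = 1.0903
χ² = 0.2323 + 1.1645 + 1.0903 = 2.4871 ≈ 2.487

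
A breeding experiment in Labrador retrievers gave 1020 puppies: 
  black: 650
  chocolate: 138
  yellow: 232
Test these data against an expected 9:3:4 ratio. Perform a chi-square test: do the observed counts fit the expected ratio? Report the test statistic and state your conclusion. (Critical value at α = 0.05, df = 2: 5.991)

27.034; not consistent

Under the 9:3:4 hypothesis (Σ ratio = 16, N = 1020):
  black: 1020 × 9/16 = 573.75
  chocolate: 1020 × 3/16 = 191.25
  yellow: 1020 × 4/16 = 255
χ² = Σ (O − E)² / E
  black: (650 − 573.75)² / 573.75 = 10.1334
  chocolate: (138 − 191.25)² / 191.25 = 14.8265
  yellow: (232 − 255)² / 255 = 2.0745
χ² = 10.1334 + 14.8265 + 2.0745 = 27.0344 ≈ 27.034
Degrees of freedom = 3 − 1 = 2; critical value at α = 0.05 is 5.991.
Since 27.034 > 5.991, we reject the null hypothesis — the data do not fit the 9:3:4 ratio.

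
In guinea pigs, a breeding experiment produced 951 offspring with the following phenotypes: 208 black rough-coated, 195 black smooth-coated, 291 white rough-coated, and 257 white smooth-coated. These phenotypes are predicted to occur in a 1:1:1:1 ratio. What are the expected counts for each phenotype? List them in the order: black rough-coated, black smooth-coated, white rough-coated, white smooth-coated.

Total ratio parts = 4. Expected numbers out of 951:
  black rough-coated: 951 × 1/4 = 237.75
  black smooth-coated: 951 × 1/4 = 237.75
  white rough-coated: 951 × 1/4 = 237.75
  white smooth-coated: 951 × 1/4 = 237.75

237.75, 237.75, 237.75, 237.75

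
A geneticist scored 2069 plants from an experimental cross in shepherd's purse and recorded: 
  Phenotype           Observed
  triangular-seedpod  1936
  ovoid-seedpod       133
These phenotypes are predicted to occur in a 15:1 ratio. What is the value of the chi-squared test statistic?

0.112

The 15:1 ratio has 16 parts, so with N = 2069 the expected counts are:
  triangular-seedpod: 2069 × 15/16 = 1939.6875
  ovoid-seedpod: 2069 × 1/16 = 129.3125
χ² = Σ (O − E)² / E
  triangular-seedpod: (1936 − 1939.6875)² / 1939.6875 = 0.0070
  ovoid-seedpod: (133 − 129.3125)² / 129.3125 = 0.1052
χ² = 0.0070 + 0.1052 = 0.1122 ≈ 0.112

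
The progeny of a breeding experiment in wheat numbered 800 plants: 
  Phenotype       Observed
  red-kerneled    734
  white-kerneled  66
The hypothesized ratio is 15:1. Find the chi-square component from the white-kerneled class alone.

5.120

The 15:1 ratio has 16 parts, so with N = 800 the expected counts are:
  red-kerneled: 800 × 15/16 = 750
  white-kerneled: 800 × 1/16 = 50
Contribution of white-kerneled: (66 − 50)² / 50 = 5.1200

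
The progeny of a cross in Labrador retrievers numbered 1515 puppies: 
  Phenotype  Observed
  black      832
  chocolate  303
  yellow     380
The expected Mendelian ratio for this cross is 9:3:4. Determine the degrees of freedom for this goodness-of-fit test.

2

A goodness-of-fit test with 3 phenotype classes has df = 3 − 1 = 2.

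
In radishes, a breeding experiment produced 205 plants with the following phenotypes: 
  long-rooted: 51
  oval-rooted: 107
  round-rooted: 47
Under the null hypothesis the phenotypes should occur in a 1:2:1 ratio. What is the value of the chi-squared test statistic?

The 1:2:1 ratio has 4 parts, so with N = 205 the expected counts are:
  long-rooted: 205 × 1/4 = 51.25
  oval-rooted: 205 × 2/4 = 102.5
  round-rooted: 205 × 1/4 = 51.25
χ² = Σ (O − E)² / E
  long-rooted: (51 − 51.25)² / 51.25 = 0.0012
  oval-rooted: (107 − 102.5)² / 102.5 = 0.1976
  round-rooted: (47 − 51.25)² / 51.25 = 0.3524
χ² = 0.0012 + 0.1976 + 0.3524 = 0.5512 ≈ 0.551

0.551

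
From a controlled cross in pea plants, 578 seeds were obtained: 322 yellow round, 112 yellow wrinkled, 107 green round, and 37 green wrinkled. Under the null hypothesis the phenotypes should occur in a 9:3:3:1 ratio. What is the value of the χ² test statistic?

Under the 9:3:3:1 hypothesis (Σ ratio = 16, N = 578):
  yellow round: 578 × 9/16 = 325.125
  yellow wrinkled: 578 × 3/16 = 108.375
  green round: 578 × 3/16 = 108.375
  green wrinkled: 578 × 1/16 = 36.125
χ² = Σ (O − E)² / E
  yellow round: (322 − 325.125)² / 325.125 = 0.0300
  yellow wrinkled: (112 − 108.375)² / 108.375 = 0.1213
  green round: (107 − 108.375)² / 108.375 = 0.0174
  green wrinkled: (37 − 36.125)² / 36.125 = 0.0212
χ² = 0.0300 + 0.1213 + 0.0174 + 0.0212 = 0.1899 ≈ 0.190

0.190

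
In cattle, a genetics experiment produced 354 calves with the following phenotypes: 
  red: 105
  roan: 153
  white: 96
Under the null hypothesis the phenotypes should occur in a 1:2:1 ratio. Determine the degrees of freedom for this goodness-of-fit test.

2

A goodness-of-fit test with 3 phenotype classes has df = 3 − 1 = 2.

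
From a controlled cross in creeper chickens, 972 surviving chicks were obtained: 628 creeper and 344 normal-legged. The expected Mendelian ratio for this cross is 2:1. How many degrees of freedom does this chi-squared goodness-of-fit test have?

A goodness-of-fit test with 2 phenotype classes has df = 2 − 1 = 1.

1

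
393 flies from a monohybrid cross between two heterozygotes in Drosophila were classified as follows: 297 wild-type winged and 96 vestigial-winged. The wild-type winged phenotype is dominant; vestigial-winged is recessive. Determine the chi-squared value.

0.069

For a monohybrid cross between heterozygotes with complete dominance, the expected phenotypic ratio is 3:1.
The 3:1 ratio has 4 parts, so with N = 393 the expected counts are:
  wild-type winged: 393 × 3/4 = 294.75
  vestigial-winged: 393 × 1/4 = 98.25
χ² = Σ (O − E)² / E
  wild-type winged: (297 − 294.75)² / 294.75 = 0.0172
  vestigial-winged: (96 − 98.25)² / 98.25 = 0.0515
χ² = 0.0172 + 0.0515 = 0.0687 ≈ 0.069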